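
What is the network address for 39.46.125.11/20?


IP:   00100111.00101110.01111101.00001011
Mask: 11111111.11111111.11110000.00000000
AND operation:
Net:  00100111.00101110.01110000.00000000
Network: 39.46.112.0/20


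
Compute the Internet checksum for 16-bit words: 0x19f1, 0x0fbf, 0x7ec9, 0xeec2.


Sum all words (with carry folding):
+ 0x19f1 = 0x19f1
+ 0x0fbf = 0x29b0
+ 0x7ec9 = 0xa879
+ 0xeec2 = 0x973c
One's complement: ~0x973c
Checksum = 0x68c3


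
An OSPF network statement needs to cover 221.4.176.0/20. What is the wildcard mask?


Subnet mask: 255.255.240.0
Wildcard = 255.255.255.255 - subnet mask
255 - 255 = 0
255 - 255 = 0
255 - 240 = 15
255 - 0 = 255
Wildcard: 0.0.15.255


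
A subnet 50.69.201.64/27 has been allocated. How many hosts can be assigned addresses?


Host bits = 32 - 27 = 5
Total addresses = 2^5 = 32
Usable = total - 2 (network and broadcast)
Usable hosts: 30


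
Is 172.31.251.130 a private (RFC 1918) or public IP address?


RFC 1918 private ranges:
  10.0.0.0/8 (10.0.0.0 - 10.255.255.255)
  172.16.0.0/12 (172.16.0.0 - 172.31.255.255)
  192.168.0.0/16 (192.168.0.0 - 192.168.255.255)
Private (in 172.16.0.0/12)


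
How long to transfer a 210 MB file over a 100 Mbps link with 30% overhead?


Effective throughput = 100 * (1 - 30/100) = 70 Mbps
File size in Mb = 210 * 8 = 1680 Mb
Time = 1680 / 70
Time = 24 seconds


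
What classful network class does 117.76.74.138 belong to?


First octet: 117
Binary: 01110101
0xxxxxxx -> Class A (1-126)
Class A, default mask 255.0.0.0 (/8)


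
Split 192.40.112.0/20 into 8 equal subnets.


New prefix = 20 + 3 = 23
Each subnet has 512 addresses
  192.40.112.0/23
  192.40.114.0/23
  192.40.116.0/23
  192.40.118.0/23
  192.40.120.0/23
  192.40.122.0/23
  192.40.124.0/23
  192.40.126.0/23
Subnets: 192.40.112.0/23, 192.40.114.0/23, 192.40.116.0/23, 192.40.118.0/23, 192.40.120.0/23, 192.40.122.0/23, 192.40.124.0/23, 192.40.126.0/23


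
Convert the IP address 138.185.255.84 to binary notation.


138 = 10001010
185 = 10111001
255 = 11111111
84 = 01010100
Binary: 10001010.10111001.11111111.01010100


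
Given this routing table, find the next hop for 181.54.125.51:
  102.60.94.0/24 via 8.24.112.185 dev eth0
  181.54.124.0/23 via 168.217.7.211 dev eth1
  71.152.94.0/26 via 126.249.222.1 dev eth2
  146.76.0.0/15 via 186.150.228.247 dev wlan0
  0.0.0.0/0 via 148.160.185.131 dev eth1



Longest prefix match for 181.54.125.51:
  /24 102.60.94.0: no
  /23 181.54.124.0: MATCH
  /26 71.152.94.0: no
  /15 146.76.0.0: no
  /0 0.0.0.0: MATCH
Selected: next-hop 168.217.7.211 via eth1 (matched /23)


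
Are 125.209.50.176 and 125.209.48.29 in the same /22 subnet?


Mask: 255.255.252.0
125.209.50.176 AND mask = 125.209.48.0
125.209.48.29 AND mask = 125.209.48.0
Yes, same subnet (125.209.48.0)


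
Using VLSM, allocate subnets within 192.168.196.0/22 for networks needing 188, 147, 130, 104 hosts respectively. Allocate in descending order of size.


188 hosts -> /24 (254 usable): 192.168.196.0/24
147 hosts -> /24 (254 usable): 192.168.197.0/24
130 hosts -> /24 (254 usable): 192.168.198.0/24
104 hosts -> /25 (126 usable): 192.168.199.0/25
Allocation: 192.168.196.0/24 (188 hosts, 254 usable); 192.168.197.0/24 (147 hosts, 254 usable); 192.168.198.0/24 (130 hosts, 254 usable); 192.168.199.0/25 (104 hosts, 126 usable)


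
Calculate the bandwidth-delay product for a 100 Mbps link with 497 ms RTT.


BDP = bandwidth * RTT
= 100 Mbps * 497 ms
= 100 * 1e6 * 497 / 1000 bits
= 49700000 bits
= 6212500 bytes
= 6066.8945 KB
BDP = 49700000 bits (6212500 bytes)


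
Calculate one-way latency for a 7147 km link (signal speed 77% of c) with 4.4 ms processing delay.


Speed = 0.77 * 3e5 km/s = 231000 km/s
Propagation delay = 7147 / 231000 = 0.0309 s = 30.9394 ms
Processing delay = 4.4 ms
Total one-way latency = 35.3394 ms


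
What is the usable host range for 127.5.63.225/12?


Network: 127.0.0.0
Broadcast: 127.15.255.255
First usable = network + 1
Last usable = broadcast - 1
Range: 127.0.0.1 to 127.15.255.254


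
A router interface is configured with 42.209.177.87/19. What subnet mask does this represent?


/19 means 19 network bits, 13 host bits
Binary: 11111111111111111110000000000000
Mask: 255.255.224.0


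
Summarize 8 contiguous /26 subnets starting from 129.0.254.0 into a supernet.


Original prefix: /26
Number of subnets: 8 = 2^3
New prefix = 26 - 3 = 23
Supernet: 129.0.254.0/23


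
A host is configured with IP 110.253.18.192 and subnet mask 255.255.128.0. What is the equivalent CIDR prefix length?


Binary: 11111111.11111111.10000000.00000000
Count leading 1s
Prefix: /17


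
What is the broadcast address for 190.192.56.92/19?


Network: 190.192.32.0/19
Host bits = 13
Set all host bits to 1:
Broadcast: 190.192.63.255


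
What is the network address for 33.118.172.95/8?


IP:   00100001.01110110.10101100.01011111
Mask: 11111111.00000000.00000000.00000000
AND operation:
Net:  00100001.00000000.00000000.00000000
Network: 33.0.0.0/8


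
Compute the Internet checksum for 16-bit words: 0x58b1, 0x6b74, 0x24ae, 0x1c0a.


Sum all words (with carry folding):
+ 0x58b1 = 0x58b1
+ 0x6b74 = 0xc425
+ 0x24ae = 0xe8d3
+ 0x1c0a = 0x04de
One's complement: ~0x04de
Checksum = 0xfb21


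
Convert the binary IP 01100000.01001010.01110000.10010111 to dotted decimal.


01100000 = 96
01001010 = 74
01110000 = 112
10010111 = 151
IP: 96.74.112.151


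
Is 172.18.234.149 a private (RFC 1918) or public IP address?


RFC 1918 private ranges:
  10.0.0.0/8 (10.0.0.0 - 10.255.255.255)
  172.16.0.0/12 (172.16.0.0 - 172.31.255.255)
  192.168.0.0/16 (192.168.0.0 - 192.168.255.255)
Private (in 172.16.0.0/12)


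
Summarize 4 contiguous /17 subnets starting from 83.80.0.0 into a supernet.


Original prefix: /17
Number of subnets: 4 = 2^2
New prefix = 17 - 2 = 15
Supernet: 83.80.0.0/15


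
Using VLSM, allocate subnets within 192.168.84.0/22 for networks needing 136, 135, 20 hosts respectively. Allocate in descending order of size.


136 hosts -> /24 (254 usable): 192.168.84.0/24
135 hosts -> /24 (254 usable): 192.168.85.0/24
20 hosts -> /27 (30 usable): 192.168.86.0/27
Allocation: 192.168.84.0/24 (136 hosts, 254 usable); 192.168.85.0/24 (135 hosts, 254 usable); 192.168.86.0/27 (20 hosts, 30 usable)


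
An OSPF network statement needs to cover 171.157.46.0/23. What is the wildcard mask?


Subnet mask: 255.255.254.0
Wildcard = 255.255.255.255 - subnet mask
255 - 255 = 0
255 - 255 = 0
255 - 254 = 1
255 - 0 = 255
Wildcard: 0.0.1.255


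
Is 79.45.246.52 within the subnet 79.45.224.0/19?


Subnet network: 79.45.224.0
Test IP AND mask: 79.45.224.0
Yes, 79.45.246.52 is in 79.45.224.0/19


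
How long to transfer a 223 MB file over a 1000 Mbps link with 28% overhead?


Effective throughput = 1000 * (1 - 28/100) = 720 Mbps
File size in Mb = 223 * 8 = 1784 Mb
Time = 1784 / 720
Time = 2.4778 seconds


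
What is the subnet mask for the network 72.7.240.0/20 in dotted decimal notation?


/20 means 20 network bits, 12 host bits
Binary: 11111111111111111111000000000000
Mask: 255.255.240.0


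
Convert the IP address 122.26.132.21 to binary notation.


122 = 01111010
26 = 00011010
132 = 10000100
21 = 00010101
Binary: 01111010.00011010.10000100.00010101


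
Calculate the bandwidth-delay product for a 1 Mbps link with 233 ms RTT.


BDP = bandwidth * RTT
= 1 Mbps * 233 ms
= 1 * 1e6 * 233 / 1000 bits
= 233000 bits
= 29125 bytes
= 28.4424 KB
BDP = 233000 bits (29125 bytes)


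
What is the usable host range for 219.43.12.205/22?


Network: 219.43.12.0
Broadcast: 219.43.15.255
First usable = network + 1
Last usable = broadcast - 1
Range: 219.43.12.1 to 219.43.15.254


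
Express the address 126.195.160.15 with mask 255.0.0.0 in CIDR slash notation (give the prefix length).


Binary: 11111111.00000000.00000000.00000000
Count leading 1s
Prefix: /8


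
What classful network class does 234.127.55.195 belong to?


First octet: 234
Binary: 11101010
1110xxxx -> Class D (224-239)
Class D (multicast), default mask N/A


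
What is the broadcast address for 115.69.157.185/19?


Network: 115.69.128.0/19
Host bits = 13
Set all host bits to 1:
Broadcast: 115.69.159.255


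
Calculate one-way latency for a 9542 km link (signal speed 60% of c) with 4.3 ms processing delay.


Speed = 0.6 * 3e5 km/s = 180000 km/s
Propagation delay = 9542 / 180000 = 0.053 s = 53.0111 ms
Processing delay = 4.3 ms
Total one-way latency = 57.3111 ms


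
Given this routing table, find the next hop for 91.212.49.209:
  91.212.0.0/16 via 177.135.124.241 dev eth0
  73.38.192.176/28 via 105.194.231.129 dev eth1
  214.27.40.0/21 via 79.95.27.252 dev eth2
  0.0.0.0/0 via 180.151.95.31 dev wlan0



Longest prefix match for 91.212.49.209:
  /16 91.212.0.0: MATCH
  /28 73.38.192.176: no
  /21 214.27.40.0: no
  /0 0.0.0.0: MATCH
Selected: next-hop 177.135.124.241 via eth0 (matched /16)


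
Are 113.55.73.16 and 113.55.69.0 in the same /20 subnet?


Mask: 255.255.240.0
113.55.73.16 AND mask = 113.55.64.0
113.55.69.0 AND mask = 113.55.64.0
Yes, same subnet (113.55.64.0)


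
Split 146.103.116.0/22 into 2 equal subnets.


New prefix = 22 + 1 = 23
Each subnet has 512 addresses
  146.103.116.0/23
  146.103.118.0/23
Subnets: 146.103.116.0/23, 146.103.118.0/23


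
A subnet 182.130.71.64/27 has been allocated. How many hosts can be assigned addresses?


Host bits = 32 - 27 = 5
Total addresses = 2^5 = 32
Usable = total - 2 (network and broadcast)
Usable hosts: 30


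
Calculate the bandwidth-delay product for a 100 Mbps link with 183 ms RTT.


BDP = bandwidth * RTT
= 100 Mbps * 183 ms
= 100 * 1e6 * 183 / 1000 bits
= 18300000 bits
= 2287500 bytes
= 2233.8867 KB
BDP = 18300000 bits (2287500 bytes)


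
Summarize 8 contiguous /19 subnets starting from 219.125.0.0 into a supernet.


Original prefix: /19
Number of subnets: 8 = 2^3
New prefix = 19 - 3 = 16
Supernet: 219.125.0.0/16


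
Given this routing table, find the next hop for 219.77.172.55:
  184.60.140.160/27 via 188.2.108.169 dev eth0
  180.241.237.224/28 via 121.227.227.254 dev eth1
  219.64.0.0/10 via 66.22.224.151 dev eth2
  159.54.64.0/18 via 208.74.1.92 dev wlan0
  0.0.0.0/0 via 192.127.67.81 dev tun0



Longest prefix match for 219.77.172.55:
  /27 184.60.140.160: no
  /28 180.241.237.224: no
  /10 219.64.0.0: MATCH
  /18 159.54.64.0: no
  /0 0.0.0.0: MATCH
Selected: next-hop 66.22.224.151 via eth2 (matched /10)


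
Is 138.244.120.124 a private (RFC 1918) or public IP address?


RFC 1918 private ranges:
  10.0.0.0/8 (10.0.0.0 - 10.255.255.255)
  172.16.0.0/12 (172.16.0.0 - 172.31.255.255)
  192.168.0.0/16 (192.168.0.0 - 192.168.255.255)
Public (not in any RFC 1918 range)


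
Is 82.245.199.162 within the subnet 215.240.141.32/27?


Subnet network: 215.240.141.32
Test IP AND mask: 82.245.199.160
No, 82.245.199.162 is not in 215.240.141.32/27


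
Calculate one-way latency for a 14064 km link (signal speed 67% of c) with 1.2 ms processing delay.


Speed = 0.67 * 3e5 km/s = 201000 km/s
Propagation delay = 14064 / 201000 = 0.07 s = 69.9701 ms
Processing delay = 1.2 ms
Total one-way latency = 71.1701 ms


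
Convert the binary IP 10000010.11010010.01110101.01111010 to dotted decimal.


10000010 = 130
11010010 = 210
01110101 = 117
01111010 = 122
IP: 130.210.117.122


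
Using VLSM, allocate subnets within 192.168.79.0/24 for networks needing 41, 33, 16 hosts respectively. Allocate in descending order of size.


41 hosts -> /26 (62 usable): 192.168.79.0/26
33 hosts -> /26 (62 usable): 192.168.79.64/26
16 hosts -> /27 (30 usable): 192.168.79.128/27
Allocation: 192.168.79.0/26 (41 hosts, 62 usable); 192.168.79.64/26 (33 hosts, 62 usable); 192.168.79.128/27 (16 hosts, 30 usable)


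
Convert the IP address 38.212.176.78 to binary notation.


38 = 00100110
212 = 11010100
176 = 10110000
78 = 01001110
Binary: 00100110.11010100.10110000.01001110


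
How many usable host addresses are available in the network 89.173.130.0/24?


Host bits = 32 - 24 = 8
Total addresses = 2^8 = 256
Usable = total - 2 (network and broadcast)
Usable hosts: 254


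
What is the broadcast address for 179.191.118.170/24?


Network: 179.191.118.0/24
Host bits = 8
Set all host bits to 1:
Broadcast: 179.191.118.255


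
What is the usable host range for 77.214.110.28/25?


Network: 77.214.110.0
Broadcast: 77.214.110.127
First usable = network + 1
Last usable = broadcast - 1
Range: 77.214.110.1 to 77.214.110.126


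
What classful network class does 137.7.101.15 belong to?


First octet: 137
Binary: 10001001
10xxxxxx -> Class B (128-191)
Class B, default mask 255.255.0.0 (/16)


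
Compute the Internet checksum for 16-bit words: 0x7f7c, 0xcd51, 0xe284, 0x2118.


Sum all words (with carry folding):
+ 0x7f7c = 0x7f7c
+ 0xcd51 = 0x4cce
+ 0xe284 = 0x2f53
+ 0x2118 = 0x506b
One's complement: ~0x506b
Checksum = 0xaf94


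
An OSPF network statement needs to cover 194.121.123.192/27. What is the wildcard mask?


Subnet mask: 255.255.255.224
Wildcard = 255.255.255.255 - subnet mask
255 - 255 = 0
255 - 255 = 0
255 - 255 = 0
255 - 224 = 31
Wildcard: 0.0.0.31


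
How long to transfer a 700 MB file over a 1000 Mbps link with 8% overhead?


Effective throughput = 1000 * (1 - 8/100) = 920 Mbps
File size in Mb = 700 * 8 = 5600 Mb
Time = 5600 / 920
Time = 6.087 seconds


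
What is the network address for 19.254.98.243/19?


IP:   00010011.11111110.01100010.11110011
Mask: 11111111.11111111.11100000.00000000
AND operation:
Net:  00010011.11111110.01100000.00000000
Network: 19.254.96.0/19


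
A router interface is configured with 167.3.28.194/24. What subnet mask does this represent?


/24 means 24 network bits, 8 host bits
Binary: 11111111111111111111111100000000
Mask: 255.255.255.0


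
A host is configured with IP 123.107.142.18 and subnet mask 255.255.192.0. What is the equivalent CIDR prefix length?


Binary: 11111111.11111111.11000000.00000000
Count leading 1s
Prefix: /18


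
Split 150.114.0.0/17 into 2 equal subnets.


New prefix = 17 + 1 = 18
Each subnet has 16384 addresses
  150.114.0.0/18
  150.114.64.0/18
Subnets: 150.114.0.0/18, 150.114.64.0/18


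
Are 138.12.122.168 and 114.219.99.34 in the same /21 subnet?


Mask: 255.255.248.0
138.12.122.168 AND mask = 138.12.120.0
114.219.99.34 AND mask = 114.219.96.0
No, different subnets (138.12.120.0 vs 114.219.96.0)


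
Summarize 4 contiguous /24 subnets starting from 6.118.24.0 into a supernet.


Original prefix: /24
Number of subnets: 4 = 2^2
New prefix = 24 - 2 = 22
Supernet: 6.118.24.0/22


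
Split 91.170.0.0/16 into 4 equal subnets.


New prefix = 16 + 2 = 18
Each subnet has 16384 addresses
  91.170.0.0/18
  91.170.64.0/18
  91.170.128.0/18
  91.170.192.0/18
Subnets: 91.170.0.0/18, 91.170.64.0/18, 91.170.128.0/18, 91.170.192.0/18


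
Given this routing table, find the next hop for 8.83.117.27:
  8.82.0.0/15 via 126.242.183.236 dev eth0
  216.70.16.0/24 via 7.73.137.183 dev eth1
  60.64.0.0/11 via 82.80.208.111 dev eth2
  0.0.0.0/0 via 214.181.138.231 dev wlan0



Longest prefix match for 8.83.117.27:
  /15 8.82.0.0: MATCH
  /24 216.70.16.0: no
  /11 60.64.0.0: no
  /0 0.0.0.0: MATCH
Selected: next-hop 126.242.183.236 via eth0 (matched /15)


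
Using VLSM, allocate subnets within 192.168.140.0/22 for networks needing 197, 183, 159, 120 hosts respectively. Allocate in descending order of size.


197 hosts -> /24 (254 usable): 192.168.140.0/24
183 hosts -> /24 (254 usable): 192.168.141.0/24
159 hosts -> /24 (254 usable): 192.168.142.0/24
120 hosts -> /25 (126 usable): 192.168.143.0/25
Allocation: 192.168.140.0/24 (197 hosts, 254 usable); 192.168.141.0/24 (183 hosts, 254 usable); 192.168.142.0/24 (159 hosts, 254 usable); 192.168.143.0/25 (120 hosts, 126 usable)


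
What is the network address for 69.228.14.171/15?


IP:   01000101.11100100.00001110.10101011
Mask: 11111111.11111110.00000000.00000000
AND operation:
Net:  01000101.11100100.00000000.00000000
Network: 69.228.0.0/15


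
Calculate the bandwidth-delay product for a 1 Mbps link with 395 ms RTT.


BDP = bandwidth * RTT
= 1 Mbps * 395 ms
= 1 * 1e6 * 395 / 1000 bits
= 395000 bits
= 49375 bytes
= 48.2178 KB
BDP = 395000 bits (49375 bytes)


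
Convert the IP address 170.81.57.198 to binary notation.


170 = 10101010
81 = 01010001
57 = 00111001
198 = 11000110
Binary: 10101010.01010001.00111001.11000110


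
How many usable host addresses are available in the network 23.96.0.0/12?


Host bits = 32 - 12 = 20
Total addresses = 2^20 = 1048576
Usable = total - 2 (network and broadcast)
Usable hosts: 1048574


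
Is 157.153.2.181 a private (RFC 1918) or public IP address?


RFC 1918 private ranges:
  10.0.0.0/8 (10.0.0.0 - 10.255.255.255)
  172.16.0.0/12 (172.16.0.0 - 172.31.255.255)
  192.168.0.0/16 (192.168.0.0 - 192.168.255.255)
Public (not in any RFC 1918 range)


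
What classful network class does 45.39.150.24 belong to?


First octet: 45
Binary: 00101101
0xxxxxxx -> Class A (1-126)
Class A, default mask 255.0.0.0 (/8)


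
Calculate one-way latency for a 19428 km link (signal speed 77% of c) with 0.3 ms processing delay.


Speed = 0.77 * 3e5 km/s = 231000 km/s
Propagation delay = 19428 / 231000 = 0.0841 s = 84.1039 ms
Processing delay = 0.3 ms
Total one-way latency = 84.4039 ms


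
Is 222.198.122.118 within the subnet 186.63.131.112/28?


Subnet network: 186.63.131.112
Test IP AND mask: 222.198.122.112
No, 222.198.122.118 is not in 186.63.131.112/28


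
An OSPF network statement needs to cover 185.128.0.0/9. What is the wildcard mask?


Subnet mask: 255.128.0.0
Wildcard = 255.255.255.255 - subnet mask
255 - 255 = 0
255 - 128 = 127
255 - 0 = 255
255 - 0 = 255
Wildcard: 0.127.255.255


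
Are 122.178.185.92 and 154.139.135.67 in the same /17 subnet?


Mask: 255.255.128.0
122.178.185.92 AND mask = 122.178.128.0
154.139.135.67 AND mask = 154.139.128.0
No, different subnets (122.178.128.0 vs 154.139.128.0)


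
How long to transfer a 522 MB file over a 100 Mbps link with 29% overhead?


Effective throughput = 100 * (1 - 29/100) = 71 Mbps
File size in Mb = 522 * 8 = 4176 Mb
Time = 4176 / 71
Time = 58.8169 seconds


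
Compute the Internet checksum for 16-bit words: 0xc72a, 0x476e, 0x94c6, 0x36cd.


Sum all words (with carry folding):
+ 0xc72a = 0xc72a
+ 0x476e = 0x0e99
+ 0x94c6 = 0xa35f
+ 0x36cd = 0xda2c
One's complement: ~0xda2c
Checksum = 0x25d3


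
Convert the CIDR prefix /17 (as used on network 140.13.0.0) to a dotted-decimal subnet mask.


/17 means 17 network bits, 15 host bits
Binary: 11111111111111111000000000000000
Mask: 255.255.128.0


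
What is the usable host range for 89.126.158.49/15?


Network: 89.126.0.0
Broadcast: 89.127.255.255
First usable = network + 1
Last usable = broadcast - 1
Range: 89.126.0.1 to 89.127.255.254


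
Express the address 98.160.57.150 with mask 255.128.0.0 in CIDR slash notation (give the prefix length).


Binary: 11111111.10000000.00000000.00000000
Count leading 1s
Prefix: /9


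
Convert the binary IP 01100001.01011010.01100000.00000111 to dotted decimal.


01100001 = 97
01011010 = 90
01100000 = 96
00000111 = 7
IP: 97.90.96.7


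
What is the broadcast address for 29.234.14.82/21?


Network: 29.234.8.0/21
Host bits = 11
Set all host bits to 1:
Broadcast: 29.234.15.255


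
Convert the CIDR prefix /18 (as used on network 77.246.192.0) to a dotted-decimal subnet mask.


/18 means 18 network bits, 14 host bits
Binary: 11111111111111111100000000000000
Mask: 255.255.192.0


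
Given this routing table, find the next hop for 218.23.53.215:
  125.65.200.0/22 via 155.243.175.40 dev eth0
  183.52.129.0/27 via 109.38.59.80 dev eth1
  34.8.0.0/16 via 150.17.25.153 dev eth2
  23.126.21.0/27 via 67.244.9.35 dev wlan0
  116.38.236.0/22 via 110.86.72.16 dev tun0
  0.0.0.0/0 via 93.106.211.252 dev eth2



Longest prefix match for 218.23.53.215:
  /22 125.65.200.0: no
  /27 183.52.129.0: no
  /16 34.8.0.0: no
  /27 23.126.21.0: no
  /22 116.38.236.0: no
  /0 0.0.0.0: MATCH
Selected: next-hop 93.106.211.252 via eth2 (matched /0)


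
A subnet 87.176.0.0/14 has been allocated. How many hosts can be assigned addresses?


Host bits = 32 - 14 = 18
Total addresses = 2^18 = 262144
Usable = total - 2 (network and broadcast)
Usable hosts: 262142


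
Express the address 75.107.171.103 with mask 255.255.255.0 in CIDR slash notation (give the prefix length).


Binary: 11111111.11111111.11111111.00000000
Count leading 1s
Prefix: /24


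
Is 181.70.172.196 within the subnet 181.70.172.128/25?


Subnet network: 181.70.172.128
Test IP AND mask: 181.70.172.128
Yes, 181.70.172.196 is in 181.70.172.128/25


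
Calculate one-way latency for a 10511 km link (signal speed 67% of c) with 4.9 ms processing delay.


Speed = 0.67 * 3e5 km/s = 201000 km/s
Propagation delay = 10511 / 201000 = 0.0523 s = 52.2935 ms
Processing delay = 4.9 ms
Total one-way latency = 57.1935 ms


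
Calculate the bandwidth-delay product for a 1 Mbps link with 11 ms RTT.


BDP = bandwidth * RTT
= 1 Mbps * 11 ms
= 1 * 1e6 * 11 / 1000 bits
= 11000 bits
= 1375 bytes
= 1.3428 KB
BDP = 11000 bits (1375 bytes)


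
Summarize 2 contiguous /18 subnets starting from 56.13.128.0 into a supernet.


Original prefix: /18
Number of subnets: 2 = 2^1
New prefix = 18 - 1 = 17
Supernet: 56.13.128.0/17


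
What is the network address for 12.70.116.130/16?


IP:   00001100.01000110.01110100.10000010
Mask: 11111111.11111111.00000000.00000000
AND operation:
Net:  00001100.01000110.00000000.00000000
Network: 12.70.0.0/16


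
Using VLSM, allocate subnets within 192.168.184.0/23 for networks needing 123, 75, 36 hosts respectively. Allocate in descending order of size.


123 hosts -> /25 (126 usable): 192.168.184.0/25
75 hosts -> /25 (126 usable): 192.168.184.128/25
36 hosts -> /26 (62 usable): 192.168.185.0/26
Allocation: 192.168.184.0/25 (123 hosts, 126 usable); 192.168.184.128/25 (75 hosts, 126 usable); 192.168.185.0/26 (36 hosts, 62 usable)


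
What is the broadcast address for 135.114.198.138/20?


Network: 135.114.192.0/20
Host bits = 12
Set all host bits to 1:
Broadcast: 135.114.207.255


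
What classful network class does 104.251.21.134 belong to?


First octet: 104
Binary: 01101000
0xxxxxxx -> Class A (1-126)
Class A, default mask 255.0.0.0 (/8)


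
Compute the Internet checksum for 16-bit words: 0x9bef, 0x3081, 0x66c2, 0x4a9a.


Sum all words (with carry folding):
+ 0x9bef = 0x9bef
+ 0x3081 = 0xcc70
+ 0x66c2 = 0x3333
+ 0x4a9a = 0x7dcd
One's complement: ~0x7dcd
Checksum = 0x8232


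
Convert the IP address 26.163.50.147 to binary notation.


26 = 00011010
163 = 10100011
50 = 00110010
147 = 10010011
Binary: 00011010.10100011.00110010.10010011


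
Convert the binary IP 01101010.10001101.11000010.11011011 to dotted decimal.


01101010 = 106
10001101 = 141
11000010 = 194
11011011 = 219
IP: 106.141.194.219


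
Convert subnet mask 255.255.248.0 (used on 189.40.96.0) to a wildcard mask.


Subnet mask: 255.255.248.0
Wildcard = 255.255.255.255 - subnet mask
255 - 255 = 0
255 - 255 = 0
255 - 248 = 7
255 - 0 = 255
Wildcard: 0.0.7.255


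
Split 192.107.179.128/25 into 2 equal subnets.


New prefix = 25 + 1 = 26
Each subnet has 64 addresses
  192.107.179.128/26
  192.107.179.192/26
Subnets: 192.107.179.128/26, 192.107.179.192/26


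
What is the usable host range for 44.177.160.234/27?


Network: 44.177.160.224
Broadcast: 44.177.160.255
First usable = network + 1
Last usable = broadcast - 1
Range: 44.177.160.225 to 44.177.160.254


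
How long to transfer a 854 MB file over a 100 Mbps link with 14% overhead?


Effective throughput = 100 * (1 - 14/100) = 86 Mbps
File size in Mb = 854 * 8 = 6832 Mb
Time = 6832 / 86
Time = 79.4419 seconds


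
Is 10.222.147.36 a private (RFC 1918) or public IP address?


RFC 1918 private ranges:
  10.0.0.0/8 (10.0.0.0 - 10.255.255.255)
  172.16.0.0/12 (172.16.0.0 - 172.31.255.255)
  192.168.0.0/16 (192.168.0.0 - 192.168.255.255)
Private (in 10.0.0.0/8)


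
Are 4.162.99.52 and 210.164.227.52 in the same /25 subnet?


Mask: 255.255.255.128
4.162.99.52 AND mask = 4.162.99.0
210.164.227.52 AND mask = 210.164.227.0
No, different subnets (4.162.99.0 vs 210.164.227.0)


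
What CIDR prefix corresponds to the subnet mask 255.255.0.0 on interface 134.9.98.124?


Binary: 11111111.11111111.00000000.00000000
Count leading 1s
Prefix: /16


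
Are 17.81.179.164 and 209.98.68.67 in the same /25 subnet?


Mask: 255.255.255.128
17.81.179.164 AND mask = 17.81.179.128
209.98.68.67 AND mask = 209.98.68.0
No, different subnets (17.81.179.128 vs 209.98.68.0)


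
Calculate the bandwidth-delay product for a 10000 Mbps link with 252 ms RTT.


BDP = bandwidth * RTT
= 10000 Mbps * 252 ms
= 10000 * 1e6 * 252 / 1000 bits
= 2520000000 bits
= 315000000 bytes
= 307617.1875 KB
BDP = 2520000000 bits (315000000 bytes)


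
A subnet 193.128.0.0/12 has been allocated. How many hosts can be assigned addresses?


Host bits = 32 - 12 = 20
Total addresses = 2^20 = 1048576
Usable = total - 2 (network and broadcast)
Usable hosts: 1048574


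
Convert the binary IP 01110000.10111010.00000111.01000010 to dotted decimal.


01110000 = 112
10111010 = 186
00000111 = 7
01000010 = 66
IP: 112.186.7.66


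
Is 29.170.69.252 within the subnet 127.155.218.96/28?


Subnet network: 127.155.218.96
Test IP AND mask: 29.170.69.240
No, 29.170.69.252 is not in 127.155.218.96/28


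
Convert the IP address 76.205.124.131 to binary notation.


76 = 01001100
205 = 11001101
124 = 01111100
131 = 10000011
Binary: 01001100.11001101.01111100.10000011


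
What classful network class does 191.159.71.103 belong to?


First octet: 191
Binary: 10111111
10xxxxxx -> Class B (128-191)
Class B, default mask 255.255.0.0 (/16)


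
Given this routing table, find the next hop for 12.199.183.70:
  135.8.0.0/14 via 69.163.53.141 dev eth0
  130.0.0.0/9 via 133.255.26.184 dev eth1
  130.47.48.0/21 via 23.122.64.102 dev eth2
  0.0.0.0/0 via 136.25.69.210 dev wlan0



Longest prefix match for 12.199.183.70:
  /14 135.8.0.0: no
  /9 130.0.0.0: no
  /21 130.47.48.0: no
  /0 0.0.0.0: MATCH
Selected: next-hop 136.25.69.210 via wlan0 (matched /0)


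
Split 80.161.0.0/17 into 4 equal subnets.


New prefix = 17 + 2 = 19
Each subnet has 8192 addresses
  80.161.0.0/19
  80.161.32.0/19
  80.161.64.0/19
  80.161.96.0/19
Subnets: 80.161.0.0/19, 80.161.32.0/19, 80.161.64.0/19, 80.161.96.0/19


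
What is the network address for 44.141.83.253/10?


IP:   00101100.10001101.01010011.11111101
Mask: 11111111.11000000.00000000.00000000
AND operation:
Net:  00101100.10000000.00000000.00000000
Network: 44.128.0.0/10


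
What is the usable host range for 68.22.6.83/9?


Network: 68.0.0.0
Broadcast: 68.127.255.255
First usable = network + 1
Last usable = broadcast - 1
Range: 68.0.0.1 to 68.127.255.254


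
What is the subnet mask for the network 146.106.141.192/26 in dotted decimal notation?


/26 means 26 network bits, 6 host bits
Binary: 11111111111111111111111111000000
Mask: 255.255.255.192


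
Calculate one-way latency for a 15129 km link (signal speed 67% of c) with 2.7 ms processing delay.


Speed = 0.67 * 3e5 km/s = 201000 km/s
Propagation delay = 15129 / 201000 = 0.0753 s = 75.2687 ms
Processing delay = 2.7 ms
Total one-way latency = 77.9687 ms


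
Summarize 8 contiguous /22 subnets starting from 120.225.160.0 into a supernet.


Original prefix: /22
Number of subnets: 8 = 2^3
New prefix = 22 - 3 = 19
Supernet: 120.225.160.0/19


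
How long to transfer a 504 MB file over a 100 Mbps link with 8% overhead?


Effective throughput = 100 * (1 - 8/100) = 92 Mbps
File size in Mb = 504 * 8 = 4032 Mb
Time = 4032 / 92
Time = 43.8261 seconds


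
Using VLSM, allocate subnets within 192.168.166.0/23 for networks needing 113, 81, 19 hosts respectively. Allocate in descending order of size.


113 hosts -> /25 (126 usable): 192.168.166.0/25
81 hosts -> /25 (126 usable): 192.168.166.128/25
19 hosts -> /27 (30 usable): 192.168.167.0/27
Allocation: 192.168.166.0/25 (113 hosts, 126 usable); 192.168.166.128/25 (81 hosts, 126 usable); 192.168.167.0/27 (19 hosts, 30 usable)


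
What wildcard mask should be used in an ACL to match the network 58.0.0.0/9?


Subnet mask: 255.128.0.0
Wildcard = 255.255.255.255 - subnet mask
255 - 255 = 0
255 - 128 = 127
255 - 0 = 255
255 - 0 = 255
Wildcard: 0.127.255.255


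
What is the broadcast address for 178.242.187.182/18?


Network: 178.242.128.0/18
Host bits = 14
Set all host bits to 1:
Broadcast: 178.242.191.255


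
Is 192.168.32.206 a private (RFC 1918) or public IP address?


RFC 1918 private ranges:
  10.0.0.0/8 (10.0.0.0 - 10.255.255.255)
  172.16.0.0/12 (172.16.0.0 - 172.31.255.255)
  192.168.0.0/16 (192.168.0.0 - 192.168.255.255)
Private (in 192.168.0.0/16)


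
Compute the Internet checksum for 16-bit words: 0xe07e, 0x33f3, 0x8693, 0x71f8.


Sum all words (with carry folding):
+ 0xe07e = 0xe07e
+ 0x33f3 = 0x1472
+ 0x8693 = 0x9b05
+ 0x71f8 = 0x0cfe
One's complement: ~0x0cfe
Checksum = 0xf301


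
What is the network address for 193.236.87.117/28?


IP:   11000001.11101100.01010111.01110101
Mask: 11111111.11111111.11111111.11110000
AND operation:
Net:  11000001.11101100.01010111.01110000
Network: 193.236.87.112/28


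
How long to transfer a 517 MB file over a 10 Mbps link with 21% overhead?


Effective throughput = 10 * (1 - 21/100) = 7.9 Mbps
File size in Mb = 517 * 8 = 4136 Mb
Time = 4136 / 7.9
Time = 523.5443 seconds


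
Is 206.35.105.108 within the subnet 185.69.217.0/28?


Subnet network: 185.69.217.0
Test IP AND mask: 206.35.105.96
No, 206.35.105.108 is not in 185.69.217.0/28


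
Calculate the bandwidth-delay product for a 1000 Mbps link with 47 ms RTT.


BDP = bandwidth * RTT
= 1000 Mbps * 47 ms
= 1000 * 1e6 * 47 / 1000 bits
= 47000000 bits
= 5875000 bytes
= 5737.3047 KB
BDP = 47000000 bits (5875000 bytes)


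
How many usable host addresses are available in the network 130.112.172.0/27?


Host bits = 32 - 27 = 5
Total addresses = 2^5 = 32
Usable = total - 2 (network and broadcast)
Usable hosts: 30


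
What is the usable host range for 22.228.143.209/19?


Network: 22.228.128.0
Broadcast: 22.228.159.255
First usable = network + 1
Last usable = broadcast - 1
Range: 22.228.128.1 to 22.228.159.254


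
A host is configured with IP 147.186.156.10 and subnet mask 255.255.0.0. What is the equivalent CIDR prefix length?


Binary: 11111111.11111111.00000000.00000000
Count leading 1s
Prefix: /16


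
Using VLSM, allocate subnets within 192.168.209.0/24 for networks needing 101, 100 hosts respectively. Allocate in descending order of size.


101 hosts -> /25 (126 usable): 192.168.209.0/25
100 hosts -> /25 (126 usable): 192.168.209.128/25
Allocation: 192.168.209.0/25 (101 hosts, 126 usable); 192.168.209.128/25 (100 hosts, 126 usable)


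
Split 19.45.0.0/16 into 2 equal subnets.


New prefix = 16 + 1 = 17
Each subnet has 32768 addresses
  19.45.0.0/17
  19.45.128.0/17
Subnets: 19.45.0.0/17, 19.45.128.0/17


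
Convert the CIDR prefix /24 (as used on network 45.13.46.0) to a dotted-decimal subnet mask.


/24 means 24 network bits, 8 host bits
Binary: 11111111111111111111111100000000
Mask: 255.255.255.0


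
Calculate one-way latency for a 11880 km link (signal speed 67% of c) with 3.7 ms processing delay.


Speed = 0.67 * 3e5 km/s = 201000 km/s
Propagation delay = 11880 / 201000 = 0.0591 s = 59.1045 ms
Processing delay = 3.7 ms
Total one-way latency = 62.8045 ms


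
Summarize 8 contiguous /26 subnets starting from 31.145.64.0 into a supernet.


Original prefix: /26
Number of subnets: 8 = 2^3
New prefix = 26 - 3 = 23
Supernet: 31.145.64.0/23


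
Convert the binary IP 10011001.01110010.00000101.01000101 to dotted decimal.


10011001 = 153
01110010 = 114
00000101 = 5
01000101 = 69
IP: 153.114.5.69


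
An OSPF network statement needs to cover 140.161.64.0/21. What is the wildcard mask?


Subnet mask: 255.255.248.0
Wildcard = 255.255.255.255 - subnet mask
255 - 255 = 0
255 - 255 = 0
255 - 248 = 7
255 - 0 = 255
Wildcard: 0.0.7.255


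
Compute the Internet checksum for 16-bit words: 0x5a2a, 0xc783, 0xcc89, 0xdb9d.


Sum all words (with carry folding):
+ 0x5a2a = 0x5a2a
+ 0xc783 = 0x21ae
+ 0xcc89 = 0xee37
+ 0xdb9d = 0xc9d5
One's complement: ~0xc9d5
Checksum = 0x362a


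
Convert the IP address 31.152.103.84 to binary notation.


31 = 00011111
152 = 10011000
103 = 01100111
84 = 01010100
Binary: 00011111.10011000.01100111.01010100


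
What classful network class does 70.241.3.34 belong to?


First octet: 70
Binary: 01000110
0xxxxxxx -> Class A (1-126)
Class A, default mask 255.0.0.0 (/8)


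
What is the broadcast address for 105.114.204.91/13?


Network: 105.112.0.0/13
Host bits = 19
Set all host bits to 1:
Broadcast: 105.119.255.255


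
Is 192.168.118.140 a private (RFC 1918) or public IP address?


RFC 1918 private ranges:
  10.0.0.0/8 (10.0.0.0 - 10.255.255.255)
  172.16.0.0/12 (172.16.0.0 - 172.31.255.255)
  192.168.0.0/16 (192.168.0.0 - 192.168.255.255)
Private (in 192.168.0.0/16)


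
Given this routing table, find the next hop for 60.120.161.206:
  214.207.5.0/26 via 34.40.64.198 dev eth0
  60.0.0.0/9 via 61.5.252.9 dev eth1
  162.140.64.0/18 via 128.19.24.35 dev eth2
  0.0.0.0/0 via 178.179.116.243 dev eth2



Longest prefix match for 60.120.161.206:
  /26 214.207.5.0: no
  /9 60.0.0.0: MATCH
  /18 162.140.64.0: no
  /0 0.0.0.0: MATCH
Selected: next-hop 61.5.252.9 via eth1 (matched /9)


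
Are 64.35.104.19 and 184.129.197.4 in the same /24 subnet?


Mask: 255.255.255.0
64.35.104.19 AND mask = 64.35.104.0
184.129.197.4 AND mask = 184.129.197.0
No, different subnets (64.35.104.0 vs 184.129.197.0)


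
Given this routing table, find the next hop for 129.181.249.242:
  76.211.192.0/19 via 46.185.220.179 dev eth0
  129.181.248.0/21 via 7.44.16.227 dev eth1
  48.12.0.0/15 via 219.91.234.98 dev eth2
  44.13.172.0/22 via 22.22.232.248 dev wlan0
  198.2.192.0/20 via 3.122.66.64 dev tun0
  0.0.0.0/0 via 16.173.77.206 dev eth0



Longest prefix match for 129.181.249.242:
  /19 76.211.192.0: no
  /21 129.181.248.0: MATCH
  /15 48.12.0.0: no
  /22 44.13.172.0: no
  /20 198.2.192.0: no
  /0 0.0.0.0: MATCH
Selected: next-hop 7.44.16.227 via eth1 (matched /21)


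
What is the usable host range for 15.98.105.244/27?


Network: 15.98.105.224
Broadcast: 15.98.105.255
First usable = network + 1
Last usable = broadcast - 1
Range: 15.98.105.225 to 15.98.105.254


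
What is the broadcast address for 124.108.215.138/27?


Network: 124.108.215.128/27
Host bits = 5
Set all host bits to 1:
Broadcast: 124.108.215.159


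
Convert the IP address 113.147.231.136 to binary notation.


113 = 01110001
147 = 10010011
231 = 11100111
136 = 10001000
Binary: 01110001.10010011.11100111.10001000


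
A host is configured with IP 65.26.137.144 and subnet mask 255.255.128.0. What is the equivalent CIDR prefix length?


Binary: 11111111.11111111.10000000.00000000
Count leading 1s
Prefix: /17


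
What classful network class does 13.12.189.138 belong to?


First octet: 13
Binary: 00001101
0xxxxxxx -> Class A (1-126)
Class A, default mask 255.0.0.0 (/8)


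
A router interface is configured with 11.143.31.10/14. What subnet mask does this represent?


/14 means 14 network bits, 18 host bits
Binary: 11111111111111000000000000000000
Mask: 255.252.0.0


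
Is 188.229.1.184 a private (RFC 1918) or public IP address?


RFC 1918 private ranges:
  10.0.0.0/8 (10.0.0.0 - 10.255.255.255)
  172.16.0.0/12 (172.16.0.0 - 172.31.255.255)
  192.168.0.0/16 (192.168.0.0 - 192.168.255.255)
Public (not in any RFC 1918 range)


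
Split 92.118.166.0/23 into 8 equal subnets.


New prefix = 23 + 3 = 26
Each subnet has 64 addresses
  92.118.166.0/26
  92.118.166.64/26
  92.118.166.128/26
  92.118.166.192/26
  92.118.167.0/26
  92.118.167.64/26
  92.118.167.128/26
  92.118.167.192/26
Subnets: 92.118.166.0/26, 92.118.166.64/26, 92.118.166.128/26, 92.118.166.192/26, 92.118.167.0/26, 92.118.167.64/26, 92.118.167.128/26, 92.118.167.192/26


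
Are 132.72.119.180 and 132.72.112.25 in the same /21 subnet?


Mask: 255.255.248.0
132.72.119.180 AND mask = 132.72.112.0
132.72.112.25 AND mask = 132.72.112.0
Yes, same subnet (132.72.112.0)


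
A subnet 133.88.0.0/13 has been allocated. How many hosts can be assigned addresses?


Host bits = 32 - 13 = 19
Total addresses = 2^19 = 524288
Usable = total - 2 (network and broadcast)
Usable hosts: 524286


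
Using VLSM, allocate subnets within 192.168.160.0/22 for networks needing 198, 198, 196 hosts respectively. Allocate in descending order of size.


198 hosts -> /24 (254 usable): 192.168.160.0/24
198 hosts -> /24 (254 usable): 192.168.161.0/24
196 hosts -> /24 (254 usable): 192.168.162.0/24
Allocation: 192.168.160.0/24 (198 hosts, 254 usable); 192.168.161.0/24 (198 hosts, 254 usable); 192.168.162.0/24 (196 hosts, 254 usable)


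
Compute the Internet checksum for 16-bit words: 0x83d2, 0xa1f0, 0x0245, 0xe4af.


Sum all words (with carry folding):
+ 0x83d2 = 0x83d2
+ 0xa1f0 = 0x25c3
+ 0x0245 = 0x2808
+ 0xe4af = 0x0cb8
One's complement: ~0x0cb8
Checksum = 0xf347


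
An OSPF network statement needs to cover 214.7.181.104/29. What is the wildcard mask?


Subnet mask: 255.255.255.248
Wildcard = 255.255.255.255 - subnet mask
255 - 255 = 0
255 - 255 = 0
255 - 255 = 0
255 - 248 = 7
Wildcard: 0.0.0.7


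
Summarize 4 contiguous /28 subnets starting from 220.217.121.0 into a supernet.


Original prefix: /28
Number of subnets: 4 = 2^2
New prefix = 28 - 2 = 26
Supernet: 220.217.121.0/26


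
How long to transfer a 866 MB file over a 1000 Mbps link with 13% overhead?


Effective throughput = 1000 * (1 - 13/100) = 870 Mbps
File size in Mb = 866 * 8 = 6928 Mb
Time = 6928 / 870
Time = 7.9632 seconds


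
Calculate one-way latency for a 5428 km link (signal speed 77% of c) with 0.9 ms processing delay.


Speed = 0.77 * 3e5 km/s = 231000 km/s
Propagation delay = 5428 / 231000 = 0.0235 s = 23.4978 ms
Processing delay = 0.9 ms
Total one-way latency = 24.3978 ms


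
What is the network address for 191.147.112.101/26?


IP:   10111111.10010011.01110000.01100101
Mask: 11111111.11111111.11111111.11000000
AND operation:
Net:  10111111.10010011.01110000.01000000
Network: 191.147.112.64/26


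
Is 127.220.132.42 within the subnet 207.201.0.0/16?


Subnet network: 207.201.0.0
Test IP AND mask: 127.220.0.0
No, 127.220.132.42 is not in 207.201.0.0/16


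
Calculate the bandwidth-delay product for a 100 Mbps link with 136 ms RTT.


BDP = bandwidth * RTT
= 100 Mbps * 136 ms
= 100 * 1e6 * 136 / 1000 bits
= 13600000 bits
= 1700000 bytes
= 1660.1562 KB
BDP = 13600000 bits (1700000 bytes)


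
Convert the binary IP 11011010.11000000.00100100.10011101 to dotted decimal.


11011010 = 218
11000000 = 192
00100100 = 36
10011101 = 157
IP: 218.192.36.157


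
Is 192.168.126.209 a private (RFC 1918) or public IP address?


RFC 1918 private ranges:
  10.0.0.0/8 (10.0.0.0 - 10.255.255.255)
  172.16.0.0/12 (172.16.0.0 - 172.31.255.255)
  192.168.0.0/16 (192.168.0.0 - 192.168.255.255)
Private (in 192.168.0.0/16)


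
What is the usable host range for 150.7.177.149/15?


Network: 150.6.0.0
Broadcast: 150.7.255.255
First usable = network + 1
Last usable = broadcast - 1
Range: 150.6.0.1 to 150.7.255.254


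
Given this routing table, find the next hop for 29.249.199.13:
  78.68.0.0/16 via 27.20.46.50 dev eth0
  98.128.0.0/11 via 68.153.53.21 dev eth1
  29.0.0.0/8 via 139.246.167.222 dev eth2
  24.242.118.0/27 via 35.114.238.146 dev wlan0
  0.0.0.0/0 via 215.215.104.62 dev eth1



Longest prefix match for 29.249.199.13:
  /16 78.68.0.0: no
  /11 98.128.0.0: no
  /8 29.0.0.0: MATCH
  /27 24.242.118.0: no
  /0 0.0.0.0: MATCH
Selected: next-hop 139.246.167.222 via eth2 (matched /8)
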